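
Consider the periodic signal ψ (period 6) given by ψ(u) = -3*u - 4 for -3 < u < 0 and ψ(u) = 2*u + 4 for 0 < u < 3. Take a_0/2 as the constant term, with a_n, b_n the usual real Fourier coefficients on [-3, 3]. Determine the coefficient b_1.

b_1 = 1/3 ∫_{-3}^{3} ψ(u) sin(pi*u/3) du.
Split the integral at the breakpoints.
Integrating by parts (boundary term plus one more integral), an antiderivative of (-3*u - 4) sin(pi*u/3) is 9*u*cos(pi*u/3)/pi - 27*sin(pi*u/3)/pi**2 + 12*cos(pi*u/3)/pi; evaluating from -3 to 0: ∫_{-3}^{0} (-3*u - 4) sin(pi*u/3) du = (12/pi) - (15/pi) = -3/pi.
Integrating by parts (boundary term plus one more integral), an antiderivative of (2*u + 4) sin(pi*u/3) is -6*u*cos(pi*u/3)/pi + 18*sin(pi*u/3)/pi**2 - 12*cos(pi*u/3)/pi; evaluating from 0 to 3: ∫_{0}^{3} (2*u + 4) sin(pi*u/3) du = (30/pi) - (-12/pi) = 42/pi.
Summing the pieces and multiplying by (1/3) gives b_1 = 13/pi.

13/pi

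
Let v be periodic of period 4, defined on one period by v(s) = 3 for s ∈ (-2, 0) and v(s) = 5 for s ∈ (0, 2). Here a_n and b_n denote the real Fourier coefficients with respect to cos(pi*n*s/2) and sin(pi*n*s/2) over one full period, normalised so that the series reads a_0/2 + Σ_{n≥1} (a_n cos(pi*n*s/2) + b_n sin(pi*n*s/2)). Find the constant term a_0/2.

a_0 = 1/2 ∫_{-2}^{2} v(s) ds = 1/2 · (16) = 8.
So the constant term a_0/2 = 4.

4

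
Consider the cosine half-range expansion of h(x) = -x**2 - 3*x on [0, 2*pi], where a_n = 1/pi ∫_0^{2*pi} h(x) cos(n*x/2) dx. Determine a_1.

a_1 = 1/pi ∫_0^{2*pi} (-x**2 - 3*x) cos(x/2) dx.
Integrating by parts twice (tabular method), an antiderivative of (-x**2 - 3*x) cos(x/2) is -2*x**2*sin(x/2) - 6*x*sin(x/2) - 8*x*cos(x/2) + 16*sin(x/2) - 12*cos(x/2); evaluating from 0 to 2*pi: ∫_{0}^{2*pi} (-x**2 - 3*x) cos(x/2) dx = (12 + 16*pi) - (-12) = 24 + 16*pi.
Hence a_1 = (1/pi)·(24 + 16*pi) = 24/pi + 16.

24/pi + 16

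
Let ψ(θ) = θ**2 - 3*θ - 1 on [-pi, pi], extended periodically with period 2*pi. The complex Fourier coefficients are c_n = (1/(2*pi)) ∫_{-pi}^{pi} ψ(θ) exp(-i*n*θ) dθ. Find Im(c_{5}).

Since ψ is real-valued, Im(c_{5}) = -(1/(2*pi)) ∫_{-pi}^{pi} ψ(θ) sin(5*θ) dθ = -b_{5}/2.
Integrating by parts twice (tabular method), an antiderivative of (θ**2 - 3*θ - 1) sin(5*θ) is -θ**2*cos(5*θ)/5 + 2*θ*sin(5*θ)/25 + 3*θ*cos(5*θ)/5 - 3*sin(5*θ)/25 + 27*cos(5*θ)/125; evaluating from -pi to pi: ∫_{-pi}^{pi} (θ**2 - 3*θ - 1) sin(5*θ) dθ = (-3*pi/5 - 27/125 + pi**2/5) - (-27/125 + 3*pi/5 + pi**2/5) = -6*pi/5.
Hence Im(c_{5}) = (-1/(2*pi))·(-6*pi/5) = 3/5.

3/5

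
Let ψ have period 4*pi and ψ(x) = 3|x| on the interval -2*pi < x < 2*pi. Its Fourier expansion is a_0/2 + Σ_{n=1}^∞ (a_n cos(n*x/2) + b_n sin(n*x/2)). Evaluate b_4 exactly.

0

b_4 = (1/(2*pi)) ∫_{-2*pi}^{2*pi} ψ(x) sin(2*x) dx.
ψ is even and sin(2*x) is odd, so the integrand is odd over a symmetric interval and the integral vanishes.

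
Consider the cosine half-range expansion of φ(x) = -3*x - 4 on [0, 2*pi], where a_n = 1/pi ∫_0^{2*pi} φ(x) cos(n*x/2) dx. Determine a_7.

24/(49*pi)

a_7 = 1/pi ∫_0^{2*pi} (-3*x - 4) cos(7*x/2) dx.
Integrating by parts (boundary term plus one more integral), an antiderivative of (-3*x - 4) cos(7*x/2) is -6*x*sin(7*x/2)/7 - 8*sin(7*x/2)/7 - 12*cos(7*x/2)/49; evaluating from 0 to 2*pi: ∫_{0}^{2*pi} (-3*x - 4) cos(7*x/2) dx = (12/49) - (-12/49) = 24/49.
Hence a_7 = (1/pi)·(24/49) = 24/(49*pi).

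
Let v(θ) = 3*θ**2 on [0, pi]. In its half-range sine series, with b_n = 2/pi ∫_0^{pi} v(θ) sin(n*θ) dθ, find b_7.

6*(-4 + 49*pi**2)/(343*pi)

b_7 = 2/pi ∫_0^{pi} (3*θ**2) sin(7*θ) dθ.
Integrating by parts twice (tabular method), an antiderivative of (3*θ**2) sin(7*θ) is -3*θ**2*cos(7*θ)/7 + 6*θ*sin(7*θ)/49 + 6*cos(7*θ)/343; evaluating from 0 to pi: ∫_{0}^{pi} (3*θ**2) sin(7*θ) dθ = (-6/343 + 3*pi**2/7) - (6/343) = -12/343 + 3*pi**2/7.
Hence b_7 = (2/pi)·(-12/343 + 3*pi**2/7) = 6*(-4 + 49*pi**2)/(343*pi).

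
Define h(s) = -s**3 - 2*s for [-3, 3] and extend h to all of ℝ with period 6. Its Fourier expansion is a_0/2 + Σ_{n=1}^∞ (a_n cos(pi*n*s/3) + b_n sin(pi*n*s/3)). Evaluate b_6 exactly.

-3/(2*pi**3) + 11/pi

b_6 = 1/3 ∫_{-3}^{3} h(s) sin(2*pi*s) ds.
h is odd and sin(2*pi*s) is odd, so the integrand is even and b_6 = 2/3 ∫_0^{3} h(s) sin(2*pi*s) ds.
Integrating by parts three times (tabular method), an antiderivative of (-s**3 - 2*s) sin(2*pi*s) is s**3*cos(2*pi*s)/(2*pi) - 3*s**2*sin(2*pi*s)/(4*pi**2) - 3*s*cos(2*pi*s)/(4*pi**3) + s*cos(2*pi*s)/pi - sin(2*pi*s)/(2*pi**2) + 3*sin(2*pi*s)/(8*pi**4); evaluating from 0 to 3: ∫_{0}^{3} (-s**3 - 2*s) sin(2*pi*s) ds = (3*(-3 + 22*pi**2)/(4*pi**3)) - (0) = 3*(-3 + 22*pi**2)/(4*pi**3).
Hence b_6 = (2/3)·(3*(-3 + 22*pi**2)/(4*pi**3)) = -3/(2*pi**3) + 11/pi.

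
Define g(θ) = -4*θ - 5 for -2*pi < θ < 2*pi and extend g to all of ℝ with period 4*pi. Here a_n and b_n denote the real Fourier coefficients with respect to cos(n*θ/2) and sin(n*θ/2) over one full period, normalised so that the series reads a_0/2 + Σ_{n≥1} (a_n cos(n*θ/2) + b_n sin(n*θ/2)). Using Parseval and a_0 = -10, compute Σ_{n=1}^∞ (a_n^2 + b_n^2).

128*pi**2/3

Parseval: a_0^2/2 + Σ_{n≥1} (a_n^2+b_n^2) = (1/(2*pi)) ∫_{-2*pi}^{2*pi} g(θ)^2 dθ = 50 + 128*pi**2/3.
Subtract a_0^2/2 = 50: Σ (a_n^2+b_n^2) = 128*pi**2/3.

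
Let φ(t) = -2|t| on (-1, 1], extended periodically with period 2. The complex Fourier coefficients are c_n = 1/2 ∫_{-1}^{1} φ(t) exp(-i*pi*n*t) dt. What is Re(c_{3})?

4/(9*pi**2)

Since φ is real-valued, Re(c_{3}) = 1/2 ∫_{-1}^{1} φ(t) cos(3*pi*t) dt = a_{3}/2.
φ is even and cos(3*pi*t) is even, so the integrand is even: ∫_{-1}^{1} φ(t) cos(3*pi*t) dt = 2∫_0^{1} φ(t) cos(3*pi*t) dt.
Integrating by parts (boundary term plus one more integral), an antiderivative of (-2*t) cos(3*pi*t) is -2*t*sin(3*pi*t)/(3*pi) - 2*cos(3*pi*t)/(9*pi**2); evaluating from 0 to 1: ∫_{0}^{1} (-2*t) cos(3*pi*t) dt = (2/(9*pi**2)) - (-2/(9*pi**2)) = 4/(9*pi**2).
So ∫_{-1}^{1} φ(t) cos(3*pi*t) dt = 8/(9*pi**2).
Hence Re(c_{3}) = (1/2)·(8/(9*pi**2)) = 4/(9*pi**2).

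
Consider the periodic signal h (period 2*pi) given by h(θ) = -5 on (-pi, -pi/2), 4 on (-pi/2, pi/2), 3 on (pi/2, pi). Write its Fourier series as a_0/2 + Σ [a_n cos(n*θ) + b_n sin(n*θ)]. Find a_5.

2/pi

a_5 = 1/pi ∫_{-pi}^{pi} h(θ) cos(5*θ) dθ.
Split the integral at the breakpoints.
Directly, an antiderivative of (-5) cos(5*θ) is -sin(5*θ); evaluating from -pi to -pi/2: ∫_{-pi}^{-pi/2} (-5) cos(5*θ) dθ = (1) - (0) = 1.
Directly, an antiderivative of (4) cos(5*θ) is 4*sin(5*θ)/5; evaluating from -pi/2 to pi/2: ∫_{-pi/2}^{pi/2} (4) cos(5*θ) dθ = (4/5) - (-4/5) = 8/5.
Directly, an antiderivative of (3) cos(5*θ) is 3*sin(5*θ)/5; evaluating from pi/2 to pi: ∫_{pi/2}^{pi} (3) cos(5*θ) dθ = (0) - (3/5) = -3/5.
Summing the pieces and multiplying by (1/pi) gives a_5 = 2/pi.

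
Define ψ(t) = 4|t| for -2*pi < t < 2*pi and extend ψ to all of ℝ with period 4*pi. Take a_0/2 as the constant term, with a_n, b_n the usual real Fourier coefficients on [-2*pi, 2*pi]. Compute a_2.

0

a_2 = (1/(2*pi)) ∫_{-2*pi}^{2*pi} ψ(t) cos(t) dt.
ψ is even and cos(t) is even, so the integrand is even and a_2 = 1/pi ∫_0^{2*pi} ψ(t) cos(t) dt.
Integrating by parts (boundary term plus one more integral), an antiderivative of (4*t) cos(t) is 4*t*sin(t) + 4*cos(t); evaluating from 0 to 2*pi: ∫_{0}^{2*pi} (4*t) cos(t) dt = (4) - (4) = 0.
Hence a_2 = (1/pi)·(0) = 0.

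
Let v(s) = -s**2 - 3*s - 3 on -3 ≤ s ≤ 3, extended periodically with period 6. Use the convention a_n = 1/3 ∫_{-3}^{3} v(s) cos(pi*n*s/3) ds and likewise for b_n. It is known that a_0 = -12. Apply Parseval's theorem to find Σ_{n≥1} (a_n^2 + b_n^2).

342/5

Parseval: a_0^2/2 + Σ_{n≥1} (a_n^2+b_n^2) = 1/3 ∫_{-3}^{3} v(s)^2 ds = 702/5.
Subtract a_0^2/2 = 72: Σ (a_n^2+b_n^2) = 342/5.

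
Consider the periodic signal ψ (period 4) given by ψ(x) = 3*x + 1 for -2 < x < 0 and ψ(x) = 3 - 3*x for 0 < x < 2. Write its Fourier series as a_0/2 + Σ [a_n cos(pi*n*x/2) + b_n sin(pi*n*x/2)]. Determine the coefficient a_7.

24/(49*pi**2)

a_7 = 1/2 ∫_{-2}^{2} ψ(x) cos(7*pi*x/2) dx.
Split the integral at the breakpoints.
Integrating by parts (boundary term plus one more integral), an antiderivative of (3*x + 1) cos(7*pi*x/2) is 6*x*sin(7*pi*x/2)/(7*pi) + 2*sin(7*pi*x/2)/(7*pi) + 12*cos(7*pi*x/2)/(49*pi**2); evaluating from -2 to 0: ∫_{-2}^{0} (3*x + 1) cos(7*pi*x/2) dx = (12/(49*pi**2)) - (-12/(49*pi**2)) = 24/(49*pi**2).
Integrating by parts (boundary term plus one more integral), an antiderivative of (3 - 3*x) cos(7*pi*x/2) is -6*x*sin(7*pi*x/2)/(7*pi) + 6*sin(7*pi*x/2)/(7*pi) - 12*cos(7*pi*x/2)/(49*pi**2); evaluating from 0 to 2: ∫_{0}^{2} (3 - 3*x) cos(7*pi*x/2) dx = (12/(49*pi**2)) - (-12/(49*pi**2)) = 24/(49*pi**2).
Summing the pieces and multiplying by (1/2) gives a_7 = 24/(49*pi**2).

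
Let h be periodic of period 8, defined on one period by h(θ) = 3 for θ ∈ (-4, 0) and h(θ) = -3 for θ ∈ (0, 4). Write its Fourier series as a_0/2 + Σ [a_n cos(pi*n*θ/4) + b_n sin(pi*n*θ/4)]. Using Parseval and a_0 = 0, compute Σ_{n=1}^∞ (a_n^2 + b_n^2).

18

Parseval: a_0^2/2 + Σ_{n≥1} (a_n^2+b_n^2) = 1/4 ∫_{-4}^{4} h(θ)^2 dθ = 18.
Subtract a_0^2/2 = 0: Σ (a_n^2+b_n^2) = 18.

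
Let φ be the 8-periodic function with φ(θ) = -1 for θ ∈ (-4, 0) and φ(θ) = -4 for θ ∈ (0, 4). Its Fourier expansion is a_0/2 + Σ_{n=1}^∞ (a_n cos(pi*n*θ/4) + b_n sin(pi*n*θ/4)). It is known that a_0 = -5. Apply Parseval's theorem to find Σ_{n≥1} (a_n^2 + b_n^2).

9/2

Parseval: a_0^2/2 + Σ_{n≥1} (a_n^2+b_n^2) = 1/4 ∫_{-4}^{4} φ(θ)^2 dθ = 17.
Subtract a_0^2/2 = 25/2: Σ (a_n^2+b_n^2) = 9/2.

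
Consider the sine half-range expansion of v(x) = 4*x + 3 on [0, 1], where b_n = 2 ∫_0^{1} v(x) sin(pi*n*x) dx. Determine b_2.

b_2 = 2 ∫_0^{1} (4*x + 3) sin(2*pi*x) dx.
Integrating by parts (boundary term plus one more integral), an antiderivative of (4*x + 3) sin(2*pi*x) is -2*x*cos(2*pi*x)/pi + sin(2*pi*x)/pi**2 - 3*cos(2*pi*x)/(2*pi); evaluating from 0 to 1: ∫_{0}^{1} (4*x + 3) sin(2*pi*x) dx = (-7/(2*pi)) - (-3/(2*pi)) = -2/pi.
Hence b_2 = 2·(-2/pi) = -4/pi.

-4/pi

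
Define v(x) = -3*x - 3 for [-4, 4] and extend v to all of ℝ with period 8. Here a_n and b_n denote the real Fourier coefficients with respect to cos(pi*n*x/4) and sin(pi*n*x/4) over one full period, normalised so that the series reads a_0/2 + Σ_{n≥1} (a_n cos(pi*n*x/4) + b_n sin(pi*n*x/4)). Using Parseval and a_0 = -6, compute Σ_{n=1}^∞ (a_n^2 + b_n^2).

Parseval: a_0^2/2 + Σ_{n≥1} (a_n^2+b_n^2) = 1/4 ∫_{-4}^{4} v(x)^2 dx = 114.
Subtract a_0^2/2 = 18: Σ (a_n^2+b_n^2) = 96.

96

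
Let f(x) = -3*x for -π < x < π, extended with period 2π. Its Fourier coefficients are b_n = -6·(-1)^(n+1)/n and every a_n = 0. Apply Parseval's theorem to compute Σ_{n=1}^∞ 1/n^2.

pi**2/6

Parseval: Σ b_n^2 = (1/π) ∫_{-π}^{π} f(x)^2 dx = 6*pi**2.
Σ b_n^2 = Σ 36/n^2, so Σ 1/n^2 = (6*pi**2)/36 = pi**2/6.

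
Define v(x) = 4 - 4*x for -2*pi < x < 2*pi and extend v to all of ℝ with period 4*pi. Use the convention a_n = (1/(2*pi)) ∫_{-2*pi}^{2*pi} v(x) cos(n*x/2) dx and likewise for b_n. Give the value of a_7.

0

a_7 = (1/(2*pi)) ∫_{-2*pi}^{2*pi} v(x) cos(7*x/2) dx.
Integrating by parts (boundary term plus one more integral), an antiderivative of (4 - 4*x) cos(7*x/2) is -8*x*sin(7*x/2)/7 + 8*sin(7*x/2)/7 - 16*cos(7*x/2)/49; evaluating from -2*pi to 2*pi: ∫_{-2*pi}^{2*pi} (4 - 4*x) cos(7*x/2) dx = (16/49) - (16/49) = 0.
Hence a_7 = (1/(2*pi))·(0) = 0.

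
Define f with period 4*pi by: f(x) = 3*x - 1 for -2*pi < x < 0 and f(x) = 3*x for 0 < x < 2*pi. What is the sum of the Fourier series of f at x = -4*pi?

-1/2

x = -4*pi differs from x = 0 by -1 full period(s), and the series is 4*pi-periodic.
At x = 0 the one-sided limits are f(0^-) = -1 and f(0^+) = 0.
By Dirichlet's theorem the series converges to their average, [(-1) + (0)]/2 = -1/2.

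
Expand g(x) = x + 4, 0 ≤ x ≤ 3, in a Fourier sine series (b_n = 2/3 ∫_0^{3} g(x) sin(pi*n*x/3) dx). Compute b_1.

b_1 = 2/3 ∫_0^{3} (x + 4) sin(pi*x/3) dx.
Integrating by parts (boundary term plus one more integral), an antiderivative of (x + 4) sin(pi*x/3) is -3*x*cos(pi*x/3)/pi + 9*sin(pi*x/3)/pi**2 - 12*cos(pi*x/3)/pi; evaluating from 0 to 3: ∫_{0}^{3} (x + 4) sin(pi*x/3) dx = (21/pi) - (-12/pi) = 33/pi.
Hence b_1 = (2/3)·(33/pi) = 22/pi.

22/pi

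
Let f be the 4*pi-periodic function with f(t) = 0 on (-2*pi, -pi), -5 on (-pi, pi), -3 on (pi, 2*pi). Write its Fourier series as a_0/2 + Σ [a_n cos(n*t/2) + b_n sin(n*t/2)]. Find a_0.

a_0 = (1/(2*pi)) ∫_{-2*pi}^{2*pi} f(t) dt = (1/(2*pi)) · (-13*pi) = -13/2.

-13/2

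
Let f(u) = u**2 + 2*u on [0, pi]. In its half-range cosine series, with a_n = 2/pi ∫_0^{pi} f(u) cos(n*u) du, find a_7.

4*(-pi - 2)/(49*pi)

a_7 = 2/pi ∫_0^{pi} (u**2 + 2*u) cos(7*u) du.
Integrating by parts twice (tabular method), an antiderivative of (u**2 + 2*u) cos(7*u) is u**2*sin(7*u)/7 + 2*u*sin(7*u)/7 + 2*u*cos(7*u)/49 - 2*sin(7*u)/343 + 2*cos(7*u)/49; evaluating from 0 to pi: ∫_{0}^{pi} (u**2 + 2*u) cos(7*u) du = (-2*pi/49 - 2/49) - (2/49) = -2*pi/49 - 4/49.
Hence a_7 = (2/pi)·(-2*pi/49 - 4/49) = 4*(-pi - 2)/(49*pi).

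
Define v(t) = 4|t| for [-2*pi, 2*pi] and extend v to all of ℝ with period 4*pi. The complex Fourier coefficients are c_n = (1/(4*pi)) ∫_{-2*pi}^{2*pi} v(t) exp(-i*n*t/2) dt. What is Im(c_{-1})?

0

Since v is real-valued, Im(c_{-1}) = -(1/(4*pi)) ∫_{-2*pi}^{2*pi} v(t) sin(-t/2) dt = b_{1}/2.
(v is even, so the integrand is odd over a symmetric interval and the integral vanishes.)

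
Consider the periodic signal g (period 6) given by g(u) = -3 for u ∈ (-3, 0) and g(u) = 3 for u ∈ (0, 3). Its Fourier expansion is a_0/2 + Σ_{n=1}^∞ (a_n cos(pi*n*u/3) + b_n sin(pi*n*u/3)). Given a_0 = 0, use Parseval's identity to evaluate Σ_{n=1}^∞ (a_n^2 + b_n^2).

18

Parseval: a_0^2/2 + Σ_{n≥1} (a_n^2+b_n^2) = 1/3 ∫_{-3}^{3} g(u)^2 du = 18.
Subtract a_0^2/2 = 0: Σ (a_n^2+b_n^2) = 18.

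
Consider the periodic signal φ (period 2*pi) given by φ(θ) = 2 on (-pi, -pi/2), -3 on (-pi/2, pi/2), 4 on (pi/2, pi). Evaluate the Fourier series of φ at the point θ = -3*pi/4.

φ is continuous at θ = -3*pi/4 with value 2, so the series converges to 2 there.

2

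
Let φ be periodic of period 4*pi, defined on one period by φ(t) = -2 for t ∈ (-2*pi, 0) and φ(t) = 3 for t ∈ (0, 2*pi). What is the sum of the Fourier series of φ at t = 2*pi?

At t = 2*pi the one-sided limits are φ(2*pi^-) = 3 and φ(2*pi^+) = -2.
By Dirichlet's theorem the series converges to their average, [(3) + (-2)]/2 = 1/2.

1/2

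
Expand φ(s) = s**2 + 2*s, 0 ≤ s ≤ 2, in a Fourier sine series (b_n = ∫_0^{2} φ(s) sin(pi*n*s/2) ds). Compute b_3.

16*(-2 + 9*pi**2)/(27*pi**3)

b_3 = ∫_0^{2} (s**2 + 2*s) sin(3*pi*s/2) ds.
Integrating by parts twice (tabular method), an antiderivative of (s**2 + 2*s) sin(3*pi*s/2) is -2*s**2*cos(3*pi*s/2)/(3*pi) + 8*s*sin(3*pi*s/2)/(9*pi**2) - 4*s*cos(3*pi*s/2)/(3*pi) + 8*sin(3*pi*s/2)/(9*pi**2) + 16*cos(3*pi*s/2)/(27*pi**3); evaluating from 0 to 2: ∫_{0}^{2} (s**2 + 2*s) sin(3*pi*s/2) ds = (16*(-1 + 9*pi**2)/(27*pi**3)) - (16/(27*pi**3)) = 16*(-2 + 9*pi**2)/(27*pi**3).
Hence b_3 = 16*(-2 + 9*pi**2)/(27*pi**3).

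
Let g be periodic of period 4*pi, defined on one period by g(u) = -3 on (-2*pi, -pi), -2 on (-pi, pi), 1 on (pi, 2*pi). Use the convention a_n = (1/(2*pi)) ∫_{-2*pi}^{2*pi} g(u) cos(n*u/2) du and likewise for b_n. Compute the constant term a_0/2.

a_0 = (1/(2*pi)) ∫_{-2*pi}^{2*pi} g(u) du = (1/(2*pi)) · (-6*pi) = -3.
So the constant term a_0/2 = -3/2.

-3/2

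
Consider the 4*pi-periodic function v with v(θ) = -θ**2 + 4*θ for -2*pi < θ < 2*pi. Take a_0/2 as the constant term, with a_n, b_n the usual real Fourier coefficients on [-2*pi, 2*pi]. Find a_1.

16

a_1 = (1/(2*pi)) ∫_{-2*pi}^{2*pi} v(θ) cos(θ/2) dθ.
Integrating by parts twice (tabular method), an antiderivative of (-θ**2 + 4*θ) cos(θ/2) is -2*θ**2*sin(θ/2) + 8*θ*sin(θ/2) - 8*θ*cos(θ/2) + 16*sin(θ/2) + 16*cos(θ/2); evaluating from -2*pi to 2*pi: ∫_{-2*pi}^{2*pi} (-θ**2 + 4*θ) cos(θ/2) dθ = (-16 + 16*pi) - (-16*pi - 16) = 32*pi.
Hence a_1 = (1/(2*pi))·(32*pi) = 16.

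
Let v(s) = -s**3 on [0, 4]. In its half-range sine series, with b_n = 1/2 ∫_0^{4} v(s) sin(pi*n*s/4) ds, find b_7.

b_7 = 1/2 ∫_0^{4} (-s**3) sin(7*pi*s/4) ds.
Integrating by parts three times (tabular method), an antiderivative of (-s**3) sin(7*pi*s/4) is 4*s**3*cos(7*pi*s/4)/(7*pi) - 48*s**2*sin(7*pi*s/4)/(49*pi**2) - 384*s*cos(7*pi*s/4)/(343*pi**3) + 1536*sin(7*pi*s/4)/(2401*pi**4); evaluating from 0 to 4: ∫_{0}^{4} (-s**3) sin(7*pi*s/4) ds = (256*(6 - 49*pi**2)/(343*pi**3)) - (0) = 256*(6 - 49*pi**2)/(343*pi**3).
Hence b_7 = (1/2)·(256*(6 - 49*pi**2)/(343*pi**3)) = 128*(6 - 49*pi**2)/(343*pi**3).

128*(6 - 49*pi**2)/(343*pi**3)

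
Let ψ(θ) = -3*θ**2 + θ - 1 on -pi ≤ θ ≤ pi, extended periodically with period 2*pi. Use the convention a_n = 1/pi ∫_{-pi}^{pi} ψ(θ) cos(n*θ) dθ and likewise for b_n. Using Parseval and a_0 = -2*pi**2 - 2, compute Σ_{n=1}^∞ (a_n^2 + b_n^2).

2*pi**2*(5 + 12*pi**2)/15

Parseval: a_0^2/2 + Σ_{n≥1} (a_n^2+b_n^2) = 1/pi ∫_{-pi}^{pi} ψ(θ)^2 dθ = 2 + 14*pi**2/3 + 18*pi**4/5.
Subtract a_0^2/2 = 2*(1 + pi**2)**2: Σ (a_n^2+b_n^2) = 2*pi**2*(5 + 12*pi**2)/15.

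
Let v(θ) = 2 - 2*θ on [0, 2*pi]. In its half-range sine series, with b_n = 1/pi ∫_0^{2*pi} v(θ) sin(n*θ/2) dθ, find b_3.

8*(1 - pi)/(3*pi)

b_3 = 1/pi ∫_0^{2*pi} (2 - 2*θ) sin(3*θ/2) dθ.
Integrating by parts (boundary term plus one more integral), an antiderivative of (2 - 2*θ) sin(3*θ/2) is 4*θ*cos(3*θ/2)/3 - 8*sin(3*θ/2)/9 - 4*cos(3*θ/2)/3; evaluating from 0 to 2*pi: ∫_{0}^{2*pi} (2 - 2*θ) sin(3*θ/2) dθ = (4/3 - 8*pi/3) - (-4/3) = 8/3 - 8*pi/3.
Hence b_3 = (1/pi)·(8/3 - 8*pi/3) = 8*(1 - pi)/(3*pi).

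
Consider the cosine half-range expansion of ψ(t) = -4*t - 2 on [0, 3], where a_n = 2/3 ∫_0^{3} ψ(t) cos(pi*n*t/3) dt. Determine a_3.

16/(3*pi**2)

a_3 = 2/3 ∫_0^{3} (-4*t - 2) cos(pi*t) dt.
Integrating by parts (boundary term plus one more integral), an antiderivative of (-4*t - 2) cos(pi*t) is -4*t*sin(pi*t)/pi - 2*sin(pi*t)/pi - 4*cos(pi*t)/pi**2; evaluating from 0 to 3: ∫_{0}^{3} (-4*t - 2) cos(pi*t) dt = (4/pi**2) - (-4/pi**2) = 8/pi**2.
Hence a_3 = (2/3)·(8/pi**2) = 16/(3*pi**2).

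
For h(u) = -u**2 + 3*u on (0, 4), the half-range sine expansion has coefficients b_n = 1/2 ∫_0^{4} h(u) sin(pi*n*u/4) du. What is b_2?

b_2 = 1/2 ∫_0^{4} (-u**2 + 3*u) sin(pi*u/2) du.
Integrating by parts twice (tabular method), an antiderivative of (-u**2 + 3*u) sin(pi*u/2) is 2*u**2*cos(pi*u/2)/pi - 8*u*sin(pi*u/2)/pi**2 - 6*u*cos(pi*u/2)/pi + 12*sin(pi*u/2)/pi**2 - 16*cos(pi*u/2)/pi**3; evaluating from 0 to 4: ∫_{0}^{4} (-u**2 + 3*u) sin(pi*u/2) du = (-16/pi**3 + 8/pi) - (-16/pi**3) = 8/pi.
Hence b_2 = (1/2)·(8/pi) = 4/pi.

4/pi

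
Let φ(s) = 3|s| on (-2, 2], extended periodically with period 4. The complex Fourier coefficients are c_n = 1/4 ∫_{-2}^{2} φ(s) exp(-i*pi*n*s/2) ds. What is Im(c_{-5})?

Since φ is real-valued, Im(c_{-5}) = -1/4 ∫_{-2}^{2} φ(s) sin(-5*pi*s/2) ds = b_{5}/2.
(φ is even, so the integrand is odd over a symmetric interval and the integral vanishes.)

0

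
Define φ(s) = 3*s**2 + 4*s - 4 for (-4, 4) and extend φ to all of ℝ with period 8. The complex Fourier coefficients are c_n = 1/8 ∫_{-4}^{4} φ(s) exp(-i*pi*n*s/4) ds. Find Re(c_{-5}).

-96/(25*pi**2)

Since φ is real-valued, Re(c_{-5}) = 1/8 ∫_{-4}^{4} φ(s) cos(-5*pi*s/4) ds = a_{5}/2.
Integrating by parts twice (tabular method), an antiderivative of (3*s**2 + 4*s - 4) cos(-5*pi*s/4) is 12*s**2*sin(5*pi*s/4)/(5*pi) + 16*s*sin(5*pi*s/4)/(5*pi) + 96*s*cos(5*pi*s/4)/(25*pi**2) - 16*sin(5*pi*s/4)/(5*pi) - 384*sin(5*pi*s/4)/(125*pi**3) + 64*cos(5*pi*s/4)/(25*pi**2); evaluating from -4 to 4: ∫_{-4}^{4} (3*s**2 + 4*s - 4) cos(-5*pi*s/4) ds = (-448/(25*pi**2)) - (64/(5*pi**2)) = -768/(25*pi**2).
Hence Re(c_{-5}) = (1/8)·(-768/(25*pi**2)) = -96/(25*pi**2).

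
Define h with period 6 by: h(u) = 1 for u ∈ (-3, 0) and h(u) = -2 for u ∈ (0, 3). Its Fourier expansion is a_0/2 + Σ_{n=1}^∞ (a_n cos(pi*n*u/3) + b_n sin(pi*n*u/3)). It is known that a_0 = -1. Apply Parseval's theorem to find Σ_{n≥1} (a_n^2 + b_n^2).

Parseval: a_0^2/2 + Σ_{n≥1} (a_n^2+b_n^2) = 1/3 ∫_{-3}^{3} h(u)^2 du = 5.
Subtract a_0^2/2 = 1/2: Σ (a_n^2+b_n^2) = 9/2.

9/2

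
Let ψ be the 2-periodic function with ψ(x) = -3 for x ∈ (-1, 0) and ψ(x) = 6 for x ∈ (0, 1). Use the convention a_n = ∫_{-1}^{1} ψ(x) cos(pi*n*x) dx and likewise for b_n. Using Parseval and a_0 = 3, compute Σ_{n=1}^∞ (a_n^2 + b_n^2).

Parseval: a_0^2/2 + Σ_{n≥1} (a_n^2+b_n^2) = ∫_{-1}^{1} ψ(x)^2 dx = 45.
Subtract a_0^2/2 = 9/2: Σ (a_n^2+b_n^2) = 81/2.

81/2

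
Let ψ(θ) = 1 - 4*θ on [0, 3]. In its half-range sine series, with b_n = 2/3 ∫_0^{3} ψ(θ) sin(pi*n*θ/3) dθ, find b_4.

6/pi

b_4 = 2/3 ∫_0^{3} (1 - 4*θ) sin(4*pi*θ/3) dθ.
Integrating by parts (boundary term plus one more integral), an antiderivative of (1 - 4*θ) sin(4*pi*θ/3) is 3*θ*cos(4*pi*θ/3)/pi - 9*sin(4*pi*θ/3)/(4*pi**2) - 3*cos(4*pi*θ/3)/(4*pi); evaluating from 0 to 3: ∫_{0}^{3} (1 - 4*θ) sin(4*pi*θ/3) dθ = (33/(4*pi)) - (-3/(4*pi)) = 9/pi.
Hence b_4 = (2/3)·(9/pi) = 6/pi.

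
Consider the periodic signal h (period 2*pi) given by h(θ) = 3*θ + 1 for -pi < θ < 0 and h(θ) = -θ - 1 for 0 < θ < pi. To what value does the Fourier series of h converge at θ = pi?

-2*pi

At θ = pi the one-sided limits are h(pi^-) = -pi - 1 and h(pi^+) = 1 - 3*pi.
By Dirichlet's theorem the series converges to their average, [(-pi - 1) + (1 - 3*pi)]/2 = -2*pi.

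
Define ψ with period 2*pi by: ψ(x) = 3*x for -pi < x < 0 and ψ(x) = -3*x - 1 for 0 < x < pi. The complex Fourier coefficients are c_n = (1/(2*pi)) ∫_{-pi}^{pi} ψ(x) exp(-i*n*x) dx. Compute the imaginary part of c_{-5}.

Since ψ is real-valued, Im(c_{-5}) = -(1/(2*pi)) ∫_{-pi}^{pi} ψ(x) sin(-5*x) dx = b_{5}/2.
Split the integral at the breakpoints.
Integrating by parts (boundary term plus one more integral), an antiderivative of (3*x) sin(-5*x) is 3*x*cos(5*x)/5 - 3*sin(5*x)/25; evaluating from -pi to 0: ∫_{-pi}^{0} (3*x) sin(-5*x) dx = (0) - (3*pi/5) = -3*pi/5.
Integrating by parts (boundary term plus one more integral), an antiderivative of (-3*x - 1) sin(-5*x) is -3*x*cos(5*x)/5 + 3*sin(5*x)/25 - cos(5*x)/5; evaluating from 0 to pi: ∫_{0}^{pi} (-3*x - 1) sin(-5*x) dx = (1/5 + 3*pi/5) - (-1/5) = 2/5 + 3*pi/5.
So ∫_{-pi}^{pi} ψ(x) sin(-5*x) dx = 2/5.
Hence Im(c_{-5}) = (-1/(2*pi))·(2/5) = -1/(5*pi).

-1/(5*pi)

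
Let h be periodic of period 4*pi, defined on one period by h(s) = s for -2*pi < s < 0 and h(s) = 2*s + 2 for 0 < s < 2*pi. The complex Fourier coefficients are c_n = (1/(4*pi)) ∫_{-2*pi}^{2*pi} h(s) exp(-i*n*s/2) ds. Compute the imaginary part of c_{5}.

(-3*pi - 2)/(5*pi)

Since h is real-valued, Im(c_{5}) = -(1/(4*pi)) ∫_{-2*pi}^{2*pi} h(s) sin(5*s/2) ds = -b_{5}/2.
Split the integral at the breakpoints.
Integrating by parts (boundary term plus one more integral), an antiderivative of (s) sin(5*s/2) is -2*s*cos(5*s/2)/5 + 4*sin(5*s/2)/25; evaluating from -2*pi to 0: ∫_{-2*pi}^{0} (s) sin(5*s/2) ds = (0) - (-4*pi/5) = 4*pi/5.
Integrating by parts (boundary term plus one more integral), an antiderivative of (2*s + 2) sin(5*s/2) is -4*s*cos(5*s/2)/5 + 8*sin(5*s/2)/25 - 4*cos(5*s/2)/5; evaluating from 0 to 2*pi: ∫_{0}^{2*pi} (2*s + 2) sin(5*s/2) ds = (4/5 + 8*pi/5) - (-4/5) = 8/5 + 8*pi/5.
So ∫_{-2*pi}^{2*pi} h(s) sin(5*s/2) ds = 8/5 + 12*pi/5.
Hence Im(c_{5}) = (-1/(4*pi))·(8/5 + 12*pi/5) = (-3*pi - 2)/(5*pi).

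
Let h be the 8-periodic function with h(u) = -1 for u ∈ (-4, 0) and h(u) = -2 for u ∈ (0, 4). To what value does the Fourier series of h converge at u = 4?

At u = 4 the one-sided limits are h(4^-) = -2 and h(4^+) = -1.
By Dirichlet's theorem the series converges to their average, [(-2) + (-1)]/2 = -3/2.

-3/2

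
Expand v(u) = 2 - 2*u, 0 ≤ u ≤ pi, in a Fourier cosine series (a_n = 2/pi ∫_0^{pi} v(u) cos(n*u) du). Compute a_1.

8/pi

a_1 = 2/pi ∫_0^{pi} (2 - 2*u) cos(u) du.
Integrating by parts (boundary term plus one more integral), an antiderivative of (2 - 2*u) cos(u) is -2*u*sin(u) + 2*sin(u) - 2*cos(u); evaluating from 0 to pi: ∫_{0}^{pi} (2 - 2*u) cos(u) du = (2) - (-2) = 4.
Hence a_1 = (2/pi)·(4) = 8/pi.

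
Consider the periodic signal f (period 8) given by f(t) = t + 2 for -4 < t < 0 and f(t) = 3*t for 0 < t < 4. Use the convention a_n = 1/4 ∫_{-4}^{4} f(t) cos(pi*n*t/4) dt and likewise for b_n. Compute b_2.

-8/pi

b_2 = 1/4 ∫_{-4}^{4} f(t) sin(pi*t/2) dt.
Split the integral at the breakpoints.
Integrating by parts (boundary term plus one more integral), an antiderivative of (t + 2) sin(pi*t/2) is -2*t*cos(pi*t/2)/pi + 4*sin(pi*t/2)/pi**2 - 4*cos(pi*t/2)/pi; evaluating from -4 to 0: ∫_{-4}^{0} (t + 2) sin(pi*t/2) dt = (-4/pi) - (4/pi) = -8/pi.
Integrating by parts (boundary term plus one more integral), an antiderivative of (3*t) sin(pi*t/2) is -6*t*cos(pi*t/2)/pi + 12*sin(pi*t/2)/pi**2; evaluating from 0 to 4: ∫_{0}^{4} (3*t) sin(pi*t/2) dt = (-24/pi) - (0) = -24/pi.
Summing the pieces and multiplying by (1/4) gives b_2 = -8/pi.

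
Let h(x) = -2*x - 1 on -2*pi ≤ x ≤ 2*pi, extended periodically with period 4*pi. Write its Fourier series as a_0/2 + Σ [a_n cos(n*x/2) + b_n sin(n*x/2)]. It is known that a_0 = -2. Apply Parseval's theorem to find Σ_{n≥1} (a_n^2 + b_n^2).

Parseval: a_0^2/2 + Σ_{n≥1} (a_n^2+b_n^2) = (1/(2*pi)) ∫_{-2*pi}^{2*pi} h(x)^2 dx = 2 + 32*pi**2/3.
Subtract a_0^2/2 = 2: Σ (a_n^2+b_n^2) = 32*pi**2/3.

32*pi**2/3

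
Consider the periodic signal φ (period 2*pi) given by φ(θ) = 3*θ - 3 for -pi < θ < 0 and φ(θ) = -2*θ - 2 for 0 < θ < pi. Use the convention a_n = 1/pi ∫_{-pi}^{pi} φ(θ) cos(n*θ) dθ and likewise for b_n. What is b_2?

b_2 = 1/pi ∫_{-pi}^{pi} φ(θ) sin(2*θ) dθ.
Split the integral at the breakpoints.
Integrating by parts (boundary term plus one more integral), an antiderivative of (3*θ - 3) sin(2*θ) is -3*θ*cos(2*θ)/2 + 3*sin(2*θ)/4 + 3*cos(2*θ)/2; evaluating from -pi to 0: ∫_{-pi}^{0} (3*θ - 3) sin(2*θ) dθ = (3/2) - (3/2 + 3*pi/2) = -3*pi/2.
Integrating by parts (boundary term plus one more integral), an antiderivative of (-2*θ - 2) sin(2*θ) is θ*cos(2*θ) - sin(2*θ)/2 + cos(2*θ); evaluating from 0 to pi: ∫_{0}^{pi} (-2*θ - 2) sin(2*θ) dθ = (1 + pi) - (1) = pi.
Summing the pieces and multiplying by (1/pi) gives b_2 = -1/2.

-1/2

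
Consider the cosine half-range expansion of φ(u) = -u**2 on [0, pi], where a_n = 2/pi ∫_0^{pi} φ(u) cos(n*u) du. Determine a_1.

a_1 = 2/pi ∫_0^{pi} (-u**2) cos(u) du.
Integrating by parts twice (tabular method), an antiderivative of (-u**2) cos(u) is -u**2*sin(u) - 2*u*cos(u) + 2*sin(u); evaluating from 0 to pi: ∫_{0}^{pi} (-u**2) cos(u) du = (2*pi) - (0) = 2*pi.
Hence a_1 = (2/pi)·(2*pi) = 4.

4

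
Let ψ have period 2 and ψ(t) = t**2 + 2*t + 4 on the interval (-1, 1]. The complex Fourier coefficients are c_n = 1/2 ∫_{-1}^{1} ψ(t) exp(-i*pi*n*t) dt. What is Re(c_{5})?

Since ψ is real-valued, Re(c_{5}) = 1/2 ∫_{-1}^{1} ψ(t) cos(5*pi*t) dt = a_{5}/2.
Integrating by parts twice (tabular method), an antiderivative of (t**2 + 2*t + 4) cos(5*pi*t) is t**2*sin(5*pi*t)/(5*pi) + 2*t*sin(5*pi*t)/(5*pi) + 2*t*cos(5*pi*t)/(25*pi**2) - 2*sin(5*pi*t)/(125*pi**3) + 4*sin(5*pi*t)/(5*pi) + 2*cos(5*pi*t)/(25*pi**2); evaluating from -1 to 1: ∫_{-1}^{1} (t**2 + 2*t + 4) cos(5*pi*t) dt = (-4/(25*pi**2)) - (0) = -4/(25*pi**2).
Hence Re(c_{5}) = (1/2)·(-4/(25*pi**2)) = -2/(25*pi**2).

-2/(25*pi**2)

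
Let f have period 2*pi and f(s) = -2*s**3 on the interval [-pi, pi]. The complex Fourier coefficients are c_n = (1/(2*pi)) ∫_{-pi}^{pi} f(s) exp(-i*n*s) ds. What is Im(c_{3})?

-4/9 + 2*pi**2/3

Since f is real-valued, Im(c_{3}) = -(1/(2*pi)) ∫_{-pi}^{pi} f(s) sin(3*s) ds = -b_{3}/2.
f is odd and sin(3*s) is odd, so the integrand is even: ∫_{-pi}^{pi} f(s) sin(3*s) ds = 2∫_0^{pi} f(s) sin(3*s) ds.
Integrating by parts three times (tabular method), an antiderivative of (-2*s**3) sin(3*s) is 2*s**3*cos(3*s)/3 - 2*s**2*sin(3*s)/3 - 4*s*cos(3*s)/9 + 4*sin(3*s)/27; evaluating from 0 to pi: ∫_{0}^{pi} (-2*s**3) sin(3*s) ds = (2*pi*(2 - 3*pi**2)/9) - (0) = 2*pi*(2 - 3*pi**2)/9.
So ∫_{-pi}^{pi} f(s) sin(3*s) ds = 4*pi*(2 - 3*pi**2)/9.
Hence Im(c_{3}) = (-1/(2*pi))·(4*pi*(2 - 3*pi**2)/9) = -4/9 + 2*pi**2/3.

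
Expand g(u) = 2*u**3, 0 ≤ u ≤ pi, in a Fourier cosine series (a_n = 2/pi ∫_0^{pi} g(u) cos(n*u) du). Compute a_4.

a_4 = 2/pi ∫_0^{pi} (2*u**3) cos(4*u) du.
Integrating by parts three times (tabular method), an antiderivative of (2*u**3) cos(4*u) is u**3*sin(4*u)/2 + 3*u**2*cos(4*u)/8 - 3*u*sin(4*u)/16 - 3*cos(4*u)/64; evaluating from 0 to pi: ∫_{0}^{pi} (2*u**3) cos(4*u) du = (-3/64 + 3*pi**2/8) - (-3/64) = 3*pi**2/8.
Hence a_4 = (2/pi)·(3*pi**2/8) = 3*pi/4.

3*pi/4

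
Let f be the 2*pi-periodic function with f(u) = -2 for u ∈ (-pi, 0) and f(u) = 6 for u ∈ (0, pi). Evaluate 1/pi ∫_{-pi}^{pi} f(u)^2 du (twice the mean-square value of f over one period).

40

1/pi ∫_{-pi}^{pi} f(u)^2 du = 1/pi · (40*pi) = 40.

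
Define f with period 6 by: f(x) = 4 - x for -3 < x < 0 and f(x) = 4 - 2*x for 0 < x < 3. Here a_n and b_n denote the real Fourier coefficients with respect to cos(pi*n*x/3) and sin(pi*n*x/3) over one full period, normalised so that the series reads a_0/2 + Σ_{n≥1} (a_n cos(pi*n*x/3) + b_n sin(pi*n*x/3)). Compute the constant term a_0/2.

a_0 = 1/3 ∫_{-3}^{3} f(x) dx = 1/3 · (39/2) = 13/2.
So the constant term a_0/2 = 13/4.

13/4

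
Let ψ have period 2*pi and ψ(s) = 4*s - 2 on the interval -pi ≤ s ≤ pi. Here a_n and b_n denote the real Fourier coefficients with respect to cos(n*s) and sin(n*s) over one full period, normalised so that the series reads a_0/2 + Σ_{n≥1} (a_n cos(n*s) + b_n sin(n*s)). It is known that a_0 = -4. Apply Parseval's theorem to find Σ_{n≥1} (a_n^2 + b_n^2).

Parseval: a_0^2/2 + Σ_{n≥1} (a_n^2+b_n^2) = 1/pi ∫_{-pi}^{pi} ψ(s)^2 ds = 8 + 32*pi**2/3.
Subtract a_0^2/2 = 8: Σ (a_n^2+b_n^2) = 32*pi**2/3.

32*pi**2/3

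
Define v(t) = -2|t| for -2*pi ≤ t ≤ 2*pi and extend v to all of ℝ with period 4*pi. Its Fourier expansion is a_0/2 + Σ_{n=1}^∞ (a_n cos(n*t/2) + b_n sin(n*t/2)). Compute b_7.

b_7 = (1/(2*pi)) ∫_{-2*pi}^{2*pi} v(t) sin(7*t/2) dt.
v is even and sin(7*t/2) is odd, so the integrand is odd over a symmetric interval and the integral vanishes.

0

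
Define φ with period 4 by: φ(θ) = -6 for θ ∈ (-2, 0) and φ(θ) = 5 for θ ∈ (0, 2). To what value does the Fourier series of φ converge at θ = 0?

-1/2

At θ = 0 the one-sided limits are φ(0^-) = -6 and φ(0^+) = 5.
By Dirichlet's theorem the series converges to their average, [(-6) + (5)]/2 = -1/2.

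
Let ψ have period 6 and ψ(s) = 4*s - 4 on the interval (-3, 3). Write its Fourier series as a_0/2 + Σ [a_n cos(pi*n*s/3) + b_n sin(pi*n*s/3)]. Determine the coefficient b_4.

b_4 = 1/3 ∫_{-3}^{3} ψ(s) sin(4*pi*s/3) ds.
Integrating by parts (boundary term plus one more integral), an antiderivative of (4*s - 4) sin(4*pi*s/3) is -3*s*cos(4*pi*s/3)/pi + 9*sin(4*pi*s/3)/(4*pi**2) + 3*cos(4*pi*s/3)/pi; evaluating from -3 to 3: ∫_{-3}^{3} (4*s - 4) sin(4*pi*s/3) ds = (-6/pi) - (12/pi) = -18/pi.
Hence b_4 = (1/3)·(-18/pi) = -6/pi.

-6/pi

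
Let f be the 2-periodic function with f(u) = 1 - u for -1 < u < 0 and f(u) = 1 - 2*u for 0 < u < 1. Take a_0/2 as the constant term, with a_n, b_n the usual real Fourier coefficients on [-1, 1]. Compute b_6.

1/(2*pi)

b_6 = ∫_{-1}^{1} f(u) sin(6*pi*u) du.
Split the integral at the breakpoints.
Integrating by parts (boundary term plus one more integral), an antiderivative of (1 - u) sin(6*pi*u) is u*cos(6*pi*u)/(6*pi) - sin(6*pi*u)/(36*pi**2) - cos(6*pi*u)/(6*pi); evaluating from -1 to 0: ∫_{-1}^{0} (1 - u) sin(6*pi*u) du = (-1/(6*pi)) - (-1/(3*pi)) = 1/(6*pi).
Integrating by parts (boundary term plus one more integral), an antiderivative of (1 - 2*u) sin(6*pi*u) is u*cos(6*pi*u)/(3*pi) - sin(6*pi*u)/(18*pi**2) - cos(6*pi*u)/(6*pi); evaluating from 0 to 1: ∫_{0}^{1} (1 - 2*u) sin(6*pi*u) du = (1/(6*pi)) - (-1/(6*pi)) = 1/(3*pi).
Summing the pieces gives b_6 = 1/(2*pi).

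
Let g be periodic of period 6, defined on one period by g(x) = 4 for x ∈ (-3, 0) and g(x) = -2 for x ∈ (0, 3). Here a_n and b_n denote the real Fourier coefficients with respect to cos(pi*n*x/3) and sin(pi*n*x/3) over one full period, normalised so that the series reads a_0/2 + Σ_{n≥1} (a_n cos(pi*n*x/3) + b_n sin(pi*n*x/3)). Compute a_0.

a_0 = 1/3 ∫_{-3}^{3} g(x) dx = 1/3 · (6) = 2.

2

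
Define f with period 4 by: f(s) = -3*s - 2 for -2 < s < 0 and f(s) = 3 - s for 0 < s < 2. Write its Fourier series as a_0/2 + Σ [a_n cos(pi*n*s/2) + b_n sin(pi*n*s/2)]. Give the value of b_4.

b_4 = 1/2 ∫_{-2}^{2} f(s) sin(2*pi*s) ds.
Split the integral at the breakpoints.
Integrating by parts (boundary term plus one more integral), an antiderivative of (-3*s - 2) sin(2*pi*s) is 3*s*cos(2*pi*s)/(2*pi) - 3*sin(2*pi*s)/(4*pi**2) + cos(2*pi*s)/pi; evaluating from -2 to 0: ∫_{-2}^{0} (-3*s - 2) sin(2*pi*s) ds = (1/pi) - (-2/pi) = 3/pi.
Integrating by parts (boundary term plus one more integral), an antiderivative of (3 - s) sin(2*pi*s) is s*cos(2*pi*s)/(2*pi) - sin(2*pi*s)/(4*pi**2) - 3*cos(2*pi*s)/(2*pi); evaluating from 0 to 2: ∫_{0}^{2} (3 - s) sin(2*pi*s) ds = (-1/(2*pi)) - (-3/(2*pi)) = 1/pi.
Summing the pieces and multiplying by (1/2) gives b_4 = 2/pi.

2/pi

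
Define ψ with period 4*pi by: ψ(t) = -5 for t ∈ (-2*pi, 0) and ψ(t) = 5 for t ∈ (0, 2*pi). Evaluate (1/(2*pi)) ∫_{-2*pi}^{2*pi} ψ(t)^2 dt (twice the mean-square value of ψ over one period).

50

(1/(2*pi)) ∫_{-2*pi}^{2*pi} ψ(t)^2 dt = (1/(2*pi)) · (100*pi) = 50.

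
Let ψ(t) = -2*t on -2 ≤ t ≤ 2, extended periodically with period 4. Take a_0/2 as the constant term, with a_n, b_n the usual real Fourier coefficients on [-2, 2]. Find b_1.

b_1 = 1/2 ∫_{-2}^{2} ψ(t) sin(pi*t/2) dt.
ψ is odd and sin(pi*t/2) is odd, so the integrand is even and b_1 = ∫_0^{2} ψ(t) sin(pi*t/2) dt.
Integrating by parts (boundary term plus one more integral), an antiderivative of (-2*t) sin(pi*t/2) is 4*t*cos(pi*t/2)/pi - 8*sin(pi*t/2)/pi**2; evaluating from 0 to 2: ∫_{0}^{2} (-2*t) sin(pi*t/2) dt = (-8/pi) - (0) = -8/pi.
Hence b_1 = -8/pi.

-8/pi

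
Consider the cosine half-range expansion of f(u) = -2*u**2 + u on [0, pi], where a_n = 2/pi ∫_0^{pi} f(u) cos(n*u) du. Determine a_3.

4*(-1 + 2*pi)/(9*pi)

a_3 = 2/pi ∫_0^{pi} (-2*u**2 + u) cos(3*u) du.
Integrating by parts twice (tabular method), an antiderivative of (-2*u**2 + u) cos(3*u) is -2*u**2*sin(3*u)/3 + u*sin(3*u)/3 - 4*u*cos(3*u)/9 + 4*sin(3*u)/27 + cos(3*u)/9; evaluating from 0 to pi: ∫_{0}^{pi} (-2*u**2 + u) cos(3*u) du = (-1/9 + 4*pi/9) - (1/9) = -2/9 + 4*pi/9.
Hence a_3 = (2/pi)·(-2/9 + 4*pi/9) = 4*(-1 + 2*pi)/(9*pi).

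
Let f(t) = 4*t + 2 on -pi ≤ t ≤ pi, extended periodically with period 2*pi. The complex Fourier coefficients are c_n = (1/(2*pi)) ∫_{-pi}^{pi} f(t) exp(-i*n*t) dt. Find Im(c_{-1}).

Since f is real-valued, Im(c_{-1}) = -(1/(2*pi)) ∫_{-pi}^{pi} f(t) sin(-t) dt = b_{1}/2.
Integrating by parts (boundary term plus one more integral), an antiderivative of (4*t + 2) sin(-t) is 4*t*cos(t) - 4*sin(t) + 2*cos(t); evaluating from -pi to pi: ∫_{-pi}^{pi} (4*t + 2) sin(-t) dt = (-4*pi - 2) - (-2 + 4*pi) = -8*pi.
Hence Im(c_{-1}) = (-1/(2*pi))·(-8*pi) = 4.

4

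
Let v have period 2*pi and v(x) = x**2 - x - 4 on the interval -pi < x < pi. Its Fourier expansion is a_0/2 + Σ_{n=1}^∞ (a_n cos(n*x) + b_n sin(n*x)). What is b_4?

1/2

b_4 = 1/pi ∫_{-pi}^{pi} v(x) sin(4*x) dx.
Integrating by parts twice (tabular method), an antiderivative of (x**2 - x - 4) sin(4*x) is -x**2*cos(4*x)/4 + x*sin(4*x)/8 + x*cos(4*x)/4 - sin(4*x)/16 + 33*cos(4*x)/32; evaluating from -pi to pi: ∫_{-pi}^{pi} (x**2 - x - 4) sin(4*x) dx = (-pi**2/4 + pi/4 + 33/32) - (-pi**2/4 - pi/4 + 33/32) = pi/2.
Hence b_4 = (1/pi)·(pi/2) = 1/2.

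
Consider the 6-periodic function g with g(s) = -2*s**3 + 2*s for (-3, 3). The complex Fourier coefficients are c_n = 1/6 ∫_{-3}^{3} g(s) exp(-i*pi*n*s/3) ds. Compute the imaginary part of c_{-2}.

-81/(2*pi**3) + 24/pi

Since g is real-valued, Im(c_{-2}) = -1/6 ∫_{-3}^{3} g(s) sin(-2*pi*s/3) ds = b_{2}/2.
g is odd and sin(-2*pi*s/3) is odd, so the integrand is even: ∫_{-3}^{3} g(s) sin(-2*pi*s/3) ds = 2∫_0^{3} g(s) sin(-2*pi*s/3) ds.
Integrating by parts three times (tabular method), an antiderivative of (-2*s**3 + 2*s) sin(-2*pi*s/3) is -3*s**3*cos(2*pi*s/3)/pi + 27*s**2*sin(2*pi*s/3)/(2*pi**2) + 3*s*cos(2*pi*s/3)/pi + 81*s*cos(2*pi*s/3)/(2*pi**3) - 243*sin(2*pi*s/3)/(4*pi**4) - 9*sin(2*pi*s/3)/(2*pi**2); evaluating from 0 to 3: ∫_{0}^{3} (-2*s**3 + 2*s) sin(-2*pi*s/3) ds = (-72/pi + 243/(2*pi**3)) - (0) = -72/pi + 243/(2*pi**3).
So ∫_{-3}^{3} g(s) sin(-2*pi*s/3) ds = -144/pi + 243/pi**3.
Hence Im(c_{-2}) = (-1/6)·(-144/pi + 243/pi**3) = -81/(2*pi**3) + 24/pi.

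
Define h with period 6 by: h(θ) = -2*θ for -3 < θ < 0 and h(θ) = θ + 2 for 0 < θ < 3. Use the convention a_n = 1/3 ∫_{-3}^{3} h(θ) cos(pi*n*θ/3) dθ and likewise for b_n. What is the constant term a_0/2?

a_0 = 1/3 ∫_{-3}^{3} h(θ) dθ = 1/3 · (39/2) = 13/2.
So the constant term a_0/2 = 13/4.

13/4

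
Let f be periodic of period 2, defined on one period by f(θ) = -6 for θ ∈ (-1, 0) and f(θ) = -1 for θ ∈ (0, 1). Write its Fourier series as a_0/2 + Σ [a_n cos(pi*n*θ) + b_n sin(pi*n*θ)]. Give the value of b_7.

b_7 = ∫_{-1}^{1} f(θ) sin(7*pi*θ) dθ.
Split the integral at the breakpoints.
Directly, an antiderivative of (-6) sin(7*pi*θ) is 6*cos(7*pi*θ)/(7*pi); evaluating from -1 to 0: ∫_{-1}^{0} (-6) sin(7*pi*θ) dθ = (6/(7*pi)) - (-6/(7*pi)) = 12/(7*pi).
Directly, an antiderivative of (-1) sin(7*pi*θ) is cos(7*pi*θ)/(7*pi); evaluating from 0 to 1: ∫_{0}^{1} (-1) sin(7*pi*θ) dθ = (-1/(7*pi)) - (1/(7*pi)) = -2/(7*pi).
Summing the pieces gives b_7 = 10/(7*pi).

10/(7*pi)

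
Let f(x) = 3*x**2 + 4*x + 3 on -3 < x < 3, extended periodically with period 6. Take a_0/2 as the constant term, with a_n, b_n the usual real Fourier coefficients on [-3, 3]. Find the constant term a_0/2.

12

a_0 = 1/3 ∫_{-3}^{3} f(x) dx = 1/3 · (72) = 24.
So the constant term a_0/2 = 12.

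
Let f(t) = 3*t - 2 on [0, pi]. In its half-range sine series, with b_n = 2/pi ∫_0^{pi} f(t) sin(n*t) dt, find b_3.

b_3 = 2/pi ∫_0^{pi} (3*t - 2) sin(3*t) dt.
Integrating by parts (boundary term plus one more integral), an antiderivative of (3*t - 2) sin(3*t) is -t*cos(3*t) + sin(3*t)/3 + 2*cos(3*t)/3; evaluating from 0 to pi: ∫_{0}^{pi} (3*t - 2) sin(3*t) dt = (-2/3 + pi) - (2/3) = -4/3 + pi.
Hence b_3 = (2/pi)·(-4/3 + pi) = 2 - 8/(3*pi).

2 - 8/(3*pi)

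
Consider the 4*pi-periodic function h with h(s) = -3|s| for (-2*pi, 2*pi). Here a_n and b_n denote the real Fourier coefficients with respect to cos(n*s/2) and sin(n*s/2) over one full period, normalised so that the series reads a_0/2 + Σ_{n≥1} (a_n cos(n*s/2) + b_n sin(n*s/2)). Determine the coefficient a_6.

0

a_6 = (1/(2*pi)) ∫_{-2*pi}^{2*pi} h(s) cos(3*s) ds.
h is even and cos(3*s) is even, so the integrand is even and a_6 = 1/pi ∫_0^{2*pi} h(s) cos(3*s) ds.
Integrating by parts (boundary term plus one more integral), an antiderivative of (-3*s) cos(3*s) is -s*sin(3*s) - cos(3*s)/3; evaluating from 0 to 2*pi: ∫_{0}^{2*pi} (-3*s) cos(3*s) ds = (-1/3) - (-1/3) = 0.
Hence a_6 = (1/pi)·(0) = 0.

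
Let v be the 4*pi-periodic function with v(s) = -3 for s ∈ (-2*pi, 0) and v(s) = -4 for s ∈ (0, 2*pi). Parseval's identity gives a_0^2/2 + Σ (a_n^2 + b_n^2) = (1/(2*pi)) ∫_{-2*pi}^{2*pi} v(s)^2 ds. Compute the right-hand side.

(1/(2*pi)) ∫_{-2*pi}^{2*pi} v(s)^2 ds = (1/(2*pi)) · (50*pi) = 25.

25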